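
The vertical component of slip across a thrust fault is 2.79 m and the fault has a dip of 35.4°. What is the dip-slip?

4.82 m

dip-slip = throw / sin(dip) = 2.79 / sin(35.4°) = 4.82 m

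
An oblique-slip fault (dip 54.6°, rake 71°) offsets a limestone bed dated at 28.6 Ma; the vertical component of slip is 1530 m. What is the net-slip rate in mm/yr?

dip-slip = throw / sin(dip) = 1530 / sin(54.6°) = 1877 m
net slip = dip-slip / sin(rake) = 1877 / sin(71°) = 1985 m
rate = 1985 m / 28.6 Ma = 0.0000694 m/yr = 0.0694 mm/yr

0.0694 mm/yr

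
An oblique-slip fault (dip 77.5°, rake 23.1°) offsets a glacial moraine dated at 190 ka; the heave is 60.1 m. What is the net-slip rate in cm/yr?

dip-slip = heave / cos(dip) = 60.1 / cos(77.5°) = 277.7 m
net slip = dip-slip / sin(rake) = 277.7 / sin(23.1°) = 707.7 m
rate = 707.7 m / 190 ka = 0.00372 m/yr = 0.372 cm/yr

0.372 cm/yr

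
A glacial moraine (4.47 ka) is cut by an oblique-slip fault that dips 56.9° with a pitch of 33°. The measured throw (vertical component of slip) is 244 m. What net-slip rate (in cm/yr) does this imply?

12 cm/yr

dip-slip = throw / sin(dip) = 244 / sin(56.9°) = 291.3 m
net slip = dip-slip / sin(rake) = 291.3 / sin(33°) = 534.8 m
rate = 534.8 m / 4.47 ka = 0.120 m/yr = 12 cm/yr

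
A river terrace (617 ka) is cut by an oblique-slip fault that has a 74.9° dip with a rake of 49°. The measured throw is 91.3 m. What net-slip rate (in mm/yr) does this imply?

0.203 mm/yr

dip-slip = throw / sin(dip) = 91.3 / sin(74.9°) = 94.57 m
net slip = dip-slip / sin(rake) = 94.57 / sin(49°) = 125.3 m
rate = 125.3 m / 617 ka = 0.000203 m/yr = 0.203 mm/yr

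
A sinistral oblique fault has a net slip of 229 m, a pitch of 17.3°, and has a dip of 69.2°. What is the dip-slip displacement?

dip-slip = net slip × sin(rake) = 229 m × sin(17.3°) = 68.1 m

68.1 m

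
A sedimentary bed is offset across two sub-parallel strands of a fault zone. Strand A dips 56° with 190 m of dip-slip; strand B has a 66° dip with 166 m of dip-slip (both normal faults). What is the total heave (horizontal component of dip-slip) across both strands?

heave_A = 190 × cos(56°) = 106.2 m
heave_B = 166 × cos(66°) = 67.52 m
total = 106.2 + 67.52 = 174 m

174 m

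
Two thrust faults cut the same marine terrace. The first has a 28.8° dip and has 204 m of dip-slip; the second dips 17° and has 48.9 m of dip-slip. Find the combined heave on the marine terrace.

heave_A = 204 × cos(28.8°) = 178.8 m
heave_B = 48.9 × cos(17°) = 46.76 m
total = 178.8 + 46.76 = 226 m

226 m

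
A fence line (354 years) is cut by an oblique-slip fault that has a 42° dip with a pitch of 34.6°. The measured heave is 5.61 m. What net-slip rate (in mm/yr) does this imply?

dip-slip = heave / cos(dip) = 5.61 / cos(42°) = 7.549 m
net slip = dip-slip / sin(rake) = 7.549 / sin(34.6°) = 13.29 m
rate = 13.29 m / 354 years = 0.0376 m/yr = 37.6 mm/yr

37.6 mm/yr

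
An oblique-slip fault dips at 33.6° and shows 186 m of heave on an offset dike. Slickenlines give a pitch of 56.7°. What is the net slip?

dip-slip = heave / cos(dip) = 186 / cos(33.6°) = 223.3 m
net slip = dip-slip / sin(rake) = 223.3 / sin(56.7°) = 267 m

267 m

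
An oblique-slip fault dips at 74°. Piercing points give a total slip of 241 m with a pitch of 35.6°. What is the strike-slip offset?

strike-slip = net slip × cos(rake) = 241 m × cos(35.6°) = 196 m

196 m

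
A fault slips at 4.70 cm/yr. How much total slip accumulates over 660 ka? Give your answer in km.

slip = rate × time = 4.70 cm/yr × 660 ka = 31000 m = 31 km

31 km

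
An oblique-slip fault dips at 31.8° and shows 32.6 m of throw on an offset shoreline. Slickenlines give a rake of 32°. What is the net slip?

117 m

dip-slip = throw / sin(dip) = 32.6 / sin(31.8°) = 61.86 m
net slip = dip-slip / sin(rake) = 61.86 / sin(32°) = 117 m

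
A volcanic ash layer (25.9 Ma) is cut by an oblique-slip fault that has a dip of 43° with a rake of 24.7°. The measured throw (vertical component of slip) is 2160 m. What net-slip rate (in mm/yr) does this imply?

0.293 mm/yr

dip-slip = throw / sin(dip) = 2160 / sin(43°) = 3167 m
net slip = dip-slip / sin(rake) = 3167 / sin(24.7°) = 7579 m
rate = 7579 m / 25.9 Ma = 0.000293 m/yr = 0.293 mm/yr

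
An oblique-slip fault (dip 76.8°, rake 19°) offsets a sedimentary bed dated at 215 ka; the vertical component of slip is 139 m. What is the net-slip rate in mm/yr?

2.04 mm/yr

dip-slip = throw / sin(dip) = 139 / sin(76.8°) = 142.8 m
net slip = dip-slip / sin(rake) = 142.8 / sin(19°) = 438.5 m
rate = 438.5 m / 215 ka = 0.00204 m/yr = 2.04 mm/yr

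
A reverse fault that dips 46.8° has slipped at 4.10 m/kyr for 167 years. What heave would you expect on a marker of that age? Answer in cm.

dip-slip = rate × time = 4.10 m/kyr × 167 years = 0.6847 m
heave = dip-slip × cos(dip) = 0.6847 × cos(46.8°) = 0.469 m = 46.9 cm

46.9 cm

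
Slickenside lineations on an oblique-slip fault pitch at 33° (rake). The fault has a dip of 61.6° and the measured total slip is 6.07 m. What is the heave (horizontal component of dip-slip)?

dip-slip = net slip × sin(rake) = 6.07 m × sin(33°) = 3.306 m
heave = dip-slip × cos(dip) = 3.306 × cos(61.6°) = 1.57 m

1.57 m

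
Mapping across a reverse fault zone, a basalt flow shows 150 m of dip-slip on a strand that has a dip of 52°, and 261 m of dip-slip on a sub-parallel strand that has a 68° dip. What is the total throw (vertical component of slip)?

360 m

throw_A = 150 × sin(52°) = 118.2 m
throw_B = 261 × sin(68°) = 242 m
total = 118.2 + 242 = 360 m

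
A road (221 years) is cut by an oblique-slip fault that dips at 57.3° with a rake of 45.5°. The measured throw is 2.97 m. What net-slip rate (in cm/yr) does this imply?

2.24 cm/yr

dip-slip = throw / sin(dip) = 2.97 / sin(57.3°) = 3.529 m
net slip = dip-slip / sin(rake) = 3.529 / sin(45.5°) = 4.948 m
rate = 4.948 m / 221 years = 0.0224 m/yr = 2.24 cm/yr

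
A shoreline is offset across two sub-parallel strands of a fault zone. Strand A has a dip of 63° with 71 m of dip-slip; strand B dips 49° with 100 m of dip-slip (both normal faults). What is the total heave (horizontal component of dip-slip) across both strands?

97.8 m

heave_A = 71 × cos(63°) = 32.23 m
heave_B = 100 × cos(49°) = 65.61 m
total = 32.23 + 65.61 = 97.8 m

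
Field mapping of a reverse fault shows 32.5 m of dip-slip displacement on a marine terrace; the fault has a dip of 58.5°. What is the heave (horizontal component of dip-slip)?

heave = dip-slip × cos(dip) = 32.5 m × cos(58.5°) = 17 m

17 m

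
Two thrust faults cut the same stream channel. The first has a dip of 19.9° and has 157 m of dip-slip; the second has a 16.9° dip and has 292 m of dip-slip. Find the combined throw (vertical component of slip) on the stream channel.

throw_A = 157 × sin(19.9°) = 53.44 m
throw_B = 292 × sin(16.9°) = 84.89 m
total = 53.44 + 84.89 = 138 m

138 m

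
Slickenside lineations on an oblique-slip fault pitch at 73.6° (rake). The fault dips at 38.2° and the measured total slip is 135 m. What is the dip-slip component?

dip-slip = net slip × sin(rake) = 135 m × sin(73.6°) = 130 m

130 m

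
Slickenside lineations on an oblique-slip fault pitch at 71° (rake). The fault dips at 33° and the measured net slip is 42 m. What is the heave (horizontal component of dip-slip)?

dip-slip = net slip × sin(rake) = 42 m × sin(71°) = 39.71 m
heave = dip-slip × cos(dip) = 39.71 × cos(33°) = 33.3 m

33.3 m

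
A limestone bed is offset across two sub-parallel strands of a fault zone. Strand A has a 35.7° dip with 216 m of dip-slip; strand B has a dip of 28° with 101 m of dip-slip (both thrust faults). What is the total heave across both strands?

heave_A = 216 × cos(35.7°) = 175.4 m
heave_B = 101 × cos(28°) = 89.18 m
total = 175.4 + 89.18 = 265 m

265 m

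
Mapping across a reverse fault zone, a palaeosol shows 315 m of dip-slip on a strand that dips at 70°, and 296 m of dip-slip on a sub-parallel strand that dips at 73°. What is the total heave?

heave_A = 315 × cos(70°) = 107.7 m
heave_B = 296 × cos(73°) = 86.54 m
total = 107.7 + 86.54 = 194 m

194 m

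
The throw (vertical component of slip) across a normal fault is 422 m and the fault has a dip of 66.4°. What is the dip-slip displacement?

dip-slip = throw / sin(dip) = 422 / sin(66.4°) = 461 m

461 m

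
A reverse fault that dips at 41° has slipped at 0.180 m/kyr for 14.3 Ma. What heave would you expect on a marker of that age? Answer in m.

1940 m

dip-slip = rate × time = 0.180 m/kyr × 14.3 Ma = 2574 m
heave = dip-slip × cos(dip) = 2574 × cos(41°) = 1940 m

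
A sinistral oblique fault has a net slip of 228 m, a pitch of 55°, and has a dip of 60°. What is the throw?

dip-slip = net slip × sin(rake) = 228 m × sin(55°) = 186.8 m
throw = dip-slip × sin(dip) = 186.8 × sin(60°) = 162 m

162 m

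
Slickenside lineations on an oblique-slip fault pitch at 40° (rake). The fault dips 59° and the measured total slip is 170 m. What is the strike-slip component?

130 m

strike-slip = net slip × cos(rake) = 170 m × cos(40°) = 130 m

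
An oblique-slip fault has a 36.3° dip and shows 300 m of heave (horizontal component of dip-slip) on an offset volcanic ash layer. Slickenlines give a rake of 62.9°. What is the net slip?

418 m

dip-slip = heave / cos(dip) = 300 / cos(36.3°) = 372.2 m
net slip = dip-slip / sin(rake) = 372.2 / sin(62.9°) = 418 m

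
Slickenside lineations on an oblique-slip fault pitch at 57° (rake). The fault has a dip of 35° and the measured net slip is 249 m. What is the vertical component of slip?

dip-slip = net slip × sin(rake) = 249 m × sin(57°) = 208.8 m
throw = dip-slip × sin(dip) = 208.8 × sin(35°) = 120 m

120 m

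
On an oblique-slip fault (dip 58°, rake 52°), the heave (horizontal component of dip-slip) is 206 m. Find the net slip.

493 m

dip-slip = heave / cos(dip) = 206 / cos(58°) = 388.7 m
net slip = dip-slip / sin(rake) = 388.7 / sin(52°) = 493 m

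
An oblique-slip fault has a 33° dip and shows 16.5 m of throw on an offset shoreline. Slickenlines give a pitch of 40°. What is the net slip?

47.1 m

dip-slip = throw / sin(dip) = 16.5 / sin(33°) = 30.30 m
net slip = dip-slip / sin(rake) = 30.30 / sin(40°) = 47.1 m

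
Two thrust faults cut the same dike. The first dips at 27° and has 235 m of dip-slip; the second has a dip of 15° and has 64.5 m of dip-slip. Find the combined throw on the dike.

123 m

throw_A = 235 × sin(27°) = 106.7 m
throw_B = 64.5 × sin(15°) = 16.69 m
total = 106.7 + 16.69 = 123 m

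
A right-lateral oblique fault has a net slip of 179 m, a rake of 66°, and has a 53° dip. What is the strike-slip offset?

strike-slip = net slip × cos(rake) = 179 m × cos(66°) = 72.8 m

72.8 m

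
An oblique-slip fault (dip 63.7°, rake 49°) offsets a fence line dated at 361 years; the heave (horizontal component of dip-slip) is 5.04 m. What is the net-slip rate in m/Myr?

dip-slip = heave / cos(dip) = 5.04 / cos(63.7°) = 11.38 m
net slip = dip-slip / sin(rake) = 11.38 / sin(49°) = 15.07 m
rate = 15.07 m / 361 years = 0.0418 m/yr = 41800 m/Myr

41800 m/Myr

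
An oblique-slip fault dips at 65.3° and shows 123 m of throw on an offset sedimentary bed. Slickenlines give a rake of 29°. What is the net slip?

279 m

dip-slip = throw / sin(dip) = 123 / sin(65.3°) = 135.4 m
net slip = dip-slip / sin(rake) = 135.4 / sin(29°) = 279 m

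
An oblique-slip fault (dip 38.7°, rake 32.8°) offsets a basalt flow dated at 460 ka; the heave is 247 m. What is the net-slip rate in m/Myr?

dip-slip = heave / cos(dip) = 247 / cos(38.7°) = 316.5 m
net slip = dip-slip / sin(rake) = 316.5 / sin(32.8°) = 584.2 m
rate = 584.2 m / 460 ka = 0.00127 m/yr = 1270 m/Myr

1270 m/Myr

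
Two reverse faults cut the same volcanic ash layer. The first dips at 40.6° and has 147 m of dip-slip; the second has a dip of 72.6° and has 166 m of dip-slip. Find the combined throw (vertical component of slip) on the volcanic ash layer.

254 m

throw_A = 147 × sin(40.6°) = 95.66 m
throw_B = 166 × sin(72.6°) = 158.4 m
total = 95.66 + 158.4 = 254 m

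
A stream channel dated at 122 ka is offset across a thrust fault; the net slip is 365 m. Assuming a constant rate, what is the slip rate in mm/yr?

2.99 mm/yr

rate = 365 m / 122 ka = 0.00299 m/yr = 2.99 mm/yr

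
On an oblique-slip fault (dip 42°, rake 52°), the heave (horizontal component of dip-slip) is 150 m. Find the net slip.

256 m

dip-slip = heave / cos(dip) = 150 / cos(42°) = 201.8 m
net slip = dip-slip / sin(rake) = 201.8 / sin(52°) = 256 m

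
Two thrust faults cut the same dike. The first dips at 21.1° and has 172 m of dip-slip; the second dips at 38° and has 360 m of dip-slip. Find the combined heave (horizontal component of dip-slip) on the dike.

444 m

heave_A = 172 × cos(21.1°) = 160.5 m
heave_B = 360 × cos(38°) = 283.7 m
total = 160.5 + 283.7 = 444 m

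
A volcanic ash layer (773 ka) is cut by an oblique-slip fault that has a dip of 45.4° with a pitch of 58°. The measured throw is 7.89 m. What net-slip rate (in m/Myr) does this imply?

dip-slip = throw / sin(dip) = 7.89 / sin(45.4°) = 11.08 m
net slip = dip-slip / sin(rake) = 11.08 / sin(58°) = 13.07 m
rate = 13.07 m / 773 ka = 0.0000169 m/yr = 16.9 m/Myr

16.9 m/Myr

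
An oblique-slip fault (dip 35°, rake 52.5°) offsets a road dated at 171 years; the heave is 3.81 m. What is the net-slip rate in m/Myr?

34300 m/Myr

dip-slip = heave / cos(dip) = 3.81 / cos(35°) = 4.651 m
net slip = dip-slip / sin(rake) = 4.651 / sin(52.5°) = 5.863 m
rate = 5.863 m / 171 years = 0.0343 m/yr = 34300 m/Myr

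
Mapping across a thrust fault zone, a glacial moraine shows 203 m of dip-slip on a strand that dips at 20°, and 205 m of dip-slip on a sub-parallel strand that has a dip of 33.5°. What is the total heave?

362 m

heave_A = 203 × cos(20°) = 190.8 m
heave_B = 205 × cos(33.5°) = 170.9 m
total = 190.8 + 170.9 = 362 m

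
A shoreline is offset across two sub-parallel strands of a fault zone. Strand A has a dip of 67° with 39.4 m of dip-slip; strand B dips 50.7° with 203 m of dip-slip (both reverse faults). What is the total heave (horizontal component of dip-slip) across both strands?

heave_A = 39.4 × cos(67°) = 15.39 m
heave_B = 203 × cos(50.7°) = 128.6 m
total = 15.39 + 128.6 = 144 m

144 m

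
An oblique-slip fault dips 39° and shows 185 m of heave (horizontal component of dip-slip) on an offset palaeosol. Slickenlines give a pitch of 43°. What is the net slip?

dip-slip = heave / cos(dip) = 185 / cos(39°) = 238.1 m
net slip = dip-slip / sin(rake) = 238.1 / sin(43°) = 349 m

349 m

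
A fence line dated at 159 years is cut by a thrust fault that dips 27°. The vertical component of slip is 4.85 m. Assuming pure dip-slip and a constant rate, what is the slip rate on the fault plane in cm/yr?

6.72 cm/yr

dip-slip = throw / sin(dip) = 4.85 m / sin(27°) = 10.68 m
rate = 10.68 m / 159 years = 0.0672 m/yr = 6.72 cm/yr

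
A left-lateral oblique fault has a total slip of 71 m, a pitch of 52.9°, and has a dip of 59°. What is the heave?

29.2 m

dip-slip = net slip × sin(rake) = 71 m × sin(52.9°) = 56.63 m
heave = dip-slip × cos(dip) = 56.63 × cos(59°) = 29.2 m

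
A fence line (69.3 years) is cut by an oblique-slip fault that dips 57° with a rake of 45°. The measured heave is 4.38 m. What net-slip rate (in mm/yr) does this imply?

dip-slip = heave / cos(dip) = 4.38 / cos(57°) = 8.042 m
net slip = dip-slip / sin(rake) = 8.042 / sin(45°) = 11.37 m
rate = 11.37 m / 69.3 years = 0.164 m/yr = 164 mm/yr

164 mm/yr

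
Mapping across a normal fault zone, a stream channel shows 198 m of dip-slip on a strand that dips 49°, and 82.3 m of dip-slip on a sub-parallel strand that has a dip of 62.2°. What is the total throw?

throw_A = 198 × sin(49°) = 149.4 m
throw_B = 82.3 × sin(62.2°) = 72.80 m
total = 149.4 + 72.80 = 222 m

222 m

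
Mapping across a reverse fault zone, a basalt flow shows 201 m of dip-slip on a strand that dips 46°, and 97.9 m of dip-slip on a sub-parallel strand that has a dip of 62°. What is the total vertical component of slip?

231 m

throw_A = 201 × sin(46°) = 144.6 m
throw_B = 97.9 × sin(62°) = 86.44 m
total = 144.6 + 86.44 = 231 m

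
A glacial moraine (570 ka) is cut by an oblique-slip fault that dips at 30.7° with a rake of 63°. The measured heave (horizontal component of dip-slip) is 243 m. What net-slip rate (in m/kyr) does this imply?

dip-slip = heave / cos(dip) = 243 / cos(30.7°) = 282.6 m
net slip = dip-slip / sin(rake) = 282.6 / sin(63°) = 317.2 m
rate = 317.2 m / 570 ka = 0.000556 m/yr = 0.556 m/kyr

0.556 m/kyr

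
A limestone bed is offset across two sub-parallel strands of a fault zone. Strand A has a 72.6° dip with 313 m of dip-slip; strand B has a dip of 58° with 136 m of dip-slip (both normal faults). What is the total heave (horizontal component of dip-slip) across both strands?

heave_A = 313 × cos(72.6°) = 93.60 m
heave_B = 136 × cos(58°) = 72.07 m
total = 93.60 + 72.07 = 166 m

166 m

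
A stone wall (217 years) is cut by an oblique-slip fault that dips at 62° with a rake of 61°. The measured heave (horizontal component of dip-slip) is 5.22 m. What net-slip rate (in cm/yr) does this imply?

5.86 cm/yr

dip-slip = heave / cos(dip) = 5.22 / cos(62°) = 11.12 m
net slip = dip-slip / sin(rake) = 11.12 / sin(61°) = 12.71 m
rate = 12.71 m / 217 years = 0.0586 m/yr = 5.86 cm/yr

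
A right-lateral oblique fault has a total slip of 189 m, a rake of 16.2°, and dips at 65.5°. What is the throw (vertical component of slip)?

48 m

dip-slip = net slip × sin(rake) = 189 m × sin(16.2°) = 52.73 m
throw = dip-slip × sin(dip) = 52.73 × sin(65.5°) = 48 m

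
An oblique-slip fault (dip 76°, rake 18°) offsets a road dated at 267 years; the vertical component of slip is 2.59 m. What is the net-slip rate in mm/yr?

32.4 mm/yr

dip-slip = throw / sin(dip) = 2.59 / sin(76°) = 2.669 m
net slip = dip-slip / sin(rake) = 2.669 / sin(18°) = 8.638 m
rate = 8.638 m / 267 years = 0.0324 m/yr = 32.4 mm/yr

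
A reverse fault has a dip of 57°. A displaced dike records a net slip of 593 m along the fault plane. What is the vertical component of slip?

497 m

throw = dip-slip × sin(dip) = 593 m × sin(57°) = 497 m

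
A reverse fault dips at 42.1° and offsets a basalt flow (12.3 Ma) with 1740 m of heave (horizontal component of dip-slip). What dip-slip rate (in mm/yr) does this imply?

dip-slip = heave / cos(dip) = 1740 m / cos(42.1°) = 2345 m
rate = 2345 m / 12.3 Ma = 0.000191 m/yr = 0.191 mm/yr

0.191 mm/yr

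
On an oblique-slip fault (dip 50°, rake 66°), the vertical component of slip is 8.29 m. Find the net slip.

dip-slip = throw / sin(dip) = 8.29 / sin(50°) = 10.82 m
net slip = dip-slip / sin(rake) = 10.82 / sin(66°) = 11.8 m

11.8 m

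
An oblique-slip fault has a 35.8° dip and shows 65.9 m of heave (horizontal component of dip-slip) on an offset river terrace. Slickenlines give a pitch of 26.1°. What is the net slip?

185 m

dip-slip = heave / cos(dip) = 65.9 / cos(35.8°) = 81.25 m
net slip = dip-slip / sin(rake) = 81.25 / sin(26.1°) = 185 m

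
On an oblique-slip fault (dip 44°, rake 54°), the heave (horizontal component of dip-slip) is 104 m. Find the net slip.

179 m

dip-slip = heave / cos(dip) = 104 / cos(44°) = 144.6 m
net slip = dip-slip / sin(rake) = 144.6 / sin(54°) = 179 m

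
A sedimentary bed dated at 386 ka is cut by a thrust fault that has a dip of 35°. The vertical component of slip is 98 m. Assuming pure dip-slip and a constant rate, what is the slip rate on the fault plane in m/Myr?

dip-slip = throw / sin(dip) = 98 m / sin(35°) = 170.9 m
rate = 170.9 m / 386 ka = 0.000443 m/yr = 443 m/Myr

443 m/Myr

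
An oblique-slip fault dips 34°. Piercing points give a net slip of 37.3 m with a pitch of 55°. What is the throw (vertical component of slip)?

17.1 m

dip-slip = net slip × sin(rake) = 37.3 m × sin(55°) = 30.55 m
throw = dip-slip × sin(dip) = 30.55 × sin(34°) = 17.1 m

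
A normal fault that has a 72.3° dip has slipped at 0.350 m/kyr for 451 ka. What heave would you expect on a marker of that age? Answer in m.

48 m

dip-slip = rate × time = 0.350 m/kyr × 451 ka = 157.8 m
heave = dip-slip × cos(dip) = 157.8 × cos(72.3°) = 48 m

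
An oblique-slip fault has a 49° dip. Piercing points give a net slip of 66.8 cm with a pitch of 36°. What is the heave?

dip-slip = net slip × sin(rake) = 66.8 cm × sin(36°) = 39.26 cm
heave = dip-slip × cos(dip) = 39.26 × cos(49°) = 25.8 cm

25.8 cm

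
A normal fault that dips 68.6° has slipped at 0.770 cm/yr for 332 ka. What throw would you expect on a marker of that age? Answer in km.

2.38 km

dip-slip = rate × time = 0.770 cm/yr × 332 ka = 2556 m
throw = dip-slip × sin(dip) = 2556 × sin(68.6°) = 2380 m = 2.38 km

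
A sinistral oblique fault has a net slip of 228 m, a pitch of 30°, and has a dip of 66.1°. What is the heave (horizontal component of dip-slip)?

dip-slip = net slip × sin(rake) = 228 m × sin(30°) = 114 m
heave = dip-slip × cos(dip) = 114 × cos(66.1°) = 46.2 m

46.2 m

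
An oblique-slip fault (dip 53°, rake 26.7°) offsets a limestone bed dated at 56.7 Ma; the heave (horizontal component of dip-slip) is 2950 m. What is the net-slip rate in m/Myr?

192 m/Myr

dip-slip = heave / cos(dip) = 2950 / cos(53°) = 4902 m
net slip = dip-slip / sin(rake) = 4902 / sin(26.7°) = 10910 m
rate = 10910 m / 56.7 Ma = 0.000192 m/yr = 192 m/Myr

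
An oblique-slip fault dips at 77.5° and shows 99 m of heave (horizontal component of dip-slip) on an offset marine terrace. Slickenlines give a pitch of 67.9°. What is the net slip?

dip-slip = heave / cos(dip) = 99 / cos(77.5°) = 457.4 m
net slip = dip-slip / sin(rake) = 457.4 / sin(67.9°) = 494 m

494 m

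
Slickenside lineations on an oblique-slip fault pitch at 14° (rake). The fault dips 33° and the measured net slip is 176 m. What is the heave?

35.7 m

dip-slip = net slip × sin(rake) = 176 m × sin(14°) = 42.58 m
heave = dip-slip × cos(dip) = 42.58 × cos(33°) = 35.7 m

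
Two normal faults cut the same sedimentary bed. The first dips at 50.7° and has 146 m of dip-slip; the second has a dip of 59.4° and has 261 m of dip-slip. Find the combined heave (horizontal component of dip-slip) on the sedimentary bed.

heave_A = 146 × cos(50.7°) = 92.47 m
heave_B = 261 × cos(59.4°) = 132.9 m
total = 92.47 + 132.9 = 225 m

225 m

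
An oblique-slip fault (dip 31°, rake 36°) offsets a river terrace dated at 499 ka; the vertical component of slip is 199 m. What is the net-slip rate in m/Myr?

dip-slip = throw / sin(dip) = 199 / sin(31°) = 386.4 m
net slip = dip-slip / sin(rake) = 386.4 / sin(36°) = 657.3 m
rate = 657.3 m / 499 ka = 0.00132 m/yr = 1320 m/Myr

1320 m/Myr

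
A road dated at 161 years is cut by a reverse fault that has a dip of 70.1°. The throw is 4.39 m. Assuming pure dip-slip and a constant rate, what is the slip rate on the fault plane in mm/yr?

dip-slip = throw / sin(dip) = 4.39 m / sin(70.1°) = 4.669 m
rate = 4.669 m / 161 years = 0.0290 m/yr = 29 mm/yr

29 mm/yr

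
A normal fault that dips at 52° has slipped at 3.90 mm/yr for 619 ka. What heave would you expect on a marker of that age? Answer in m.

dip-slip = rate × time = 3.90 mm/yr × 619 ka = 2414 m
heave = dip-slip × cos(dip) = 2414 × cos(52°) = 1490 m

1490 m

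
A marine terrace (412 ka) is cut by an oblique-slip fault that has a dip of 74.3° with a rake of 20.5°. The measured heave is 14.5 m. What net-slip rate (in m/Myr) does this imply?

dip-slip = heave / cos(dip) = 14.5 / cos(74.3°) = 53.58 m
net slip = dip-slip / sin(rake) = 53.58 / sin(20.5°) = 153 m
rate = 153 m / 412 ka = 0.000371 m/yr = 371 m/Myr

371 m/Myr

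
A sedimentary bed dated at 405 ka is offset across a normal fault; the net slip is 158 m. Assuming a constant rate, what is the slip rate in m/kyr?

0.390 m/kyr

rate = 158 m / 405 ka = 0.000390 m/yr = 0.390 m/kyr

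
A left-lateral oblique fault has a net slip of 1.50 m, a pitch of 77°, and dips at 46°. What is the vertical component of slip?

dip-slip = net slip × sin(rake) = 1.50 m × sin(77°) = 1.462 m
throw = dip-slip × sin(dip) = 1.462 × sin(46°) = 1.05 m

1.05 m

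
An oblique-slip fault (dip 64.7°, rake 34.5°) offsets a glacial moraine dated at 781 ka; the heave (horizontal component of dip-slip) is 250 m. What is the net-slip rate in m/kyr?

dip-slip = heave / cos(dip) = 250 / cos(64.7°) = 585 m
net slip = dip-slip / sin(rake) = 585 / sin(34.5°) = 1033 m
rate = 1033 m / 781 ka = 0.00132 m/yr = 1.32 m/kyr

1.32 m/kyr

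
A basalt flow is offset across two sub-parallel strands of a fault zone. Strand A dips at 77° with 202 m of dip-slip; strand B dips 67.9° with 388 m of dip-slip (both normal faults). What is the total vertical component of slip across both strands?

556 m

throw_A = 202 × sin(77°) = 196.8 m
throw_B = 388 × sin(67.9°) = 359.5 m
total = 196.8 + 359.5 = 556 m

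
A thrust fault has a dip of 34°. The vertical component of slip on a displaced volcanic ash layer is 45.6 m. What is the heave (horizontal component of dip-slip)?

heave = throw / tan(dip) = 45.6 / tan(34°) = 67.6 m

67.6 m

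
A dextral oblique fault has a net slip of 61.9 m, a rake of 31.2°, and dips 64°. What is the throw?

28.8 m

dip-slip = net slip × sin(rake) = 61.9 m × sin(31.2°) = 32.07 m
throw = dip-slip × sin(dip) = 32.07 × sin(64°) = 28.8 m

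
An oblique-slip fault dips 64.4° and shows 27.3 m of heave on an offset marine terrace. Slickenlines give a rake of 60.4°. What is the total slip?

72.7 m

dip-slip = heave / cos(dip) = 27.3 / cos(64.4°) = 63.18 m
net slip = dip-slip / sin(rake) = 63.18 / sin(60.4°) = 72.7 m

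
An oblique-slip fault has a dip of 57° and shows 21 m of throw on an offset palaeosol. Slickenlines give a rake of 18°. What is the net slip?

dip-slip = throw / sin(dip) = 21 / sin(57°) = 25.04 m
net slip = dip-slip / sin(rake) = 25.04 / sin(18°) = 81 m

81 m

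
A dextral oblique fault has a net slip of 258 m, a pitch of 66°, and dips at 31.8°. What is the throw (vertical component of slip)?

124 m

dip-slip = net slip × sin(rake) = 258 m × sin(66°) = 235.7 m
throw = dip-slip × sin(dip) = 235.7 × sin(31.8°) = 124 m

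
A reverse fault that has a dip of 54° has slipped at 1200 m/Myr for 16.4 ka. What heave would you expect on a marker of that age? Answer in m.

dip-slip = rate × time = 1200 m/Myr × 16.4 ka = 19.68 m
heave = dip-slip × cos(dip) = 19.68 × cos(54°) = 11.6 m

11.6 m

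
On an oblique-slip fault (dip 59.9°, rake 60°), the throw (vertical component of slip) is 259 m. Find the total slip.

346 m

dip-slip = throw / sin(dip) = 259 / sin(59.9°) = 299.4 m
net slip = dip-slip / sin(rake) = 299.4 / sin(60°) = 346 m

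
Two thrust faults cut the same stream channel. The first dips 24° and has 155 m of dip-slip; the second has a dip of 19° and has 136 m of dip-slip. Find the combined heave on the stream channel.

heave_A = 155 × cos(24°) = 141.6 m
heave_B = 136 × cos(19°) = 128.6 m
total = 141.6 + 128.6 = 270 m

270 m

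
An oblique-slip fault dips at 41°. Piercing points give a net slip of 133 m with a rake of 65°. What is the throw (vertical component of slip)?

dip-slip = net slip × sin(rake) = 133 m × sin(65°) = 120.5 m
throw = dip-slip × sin(dip) = 120.5 × sin(41°) = 79.1 m

79.1 m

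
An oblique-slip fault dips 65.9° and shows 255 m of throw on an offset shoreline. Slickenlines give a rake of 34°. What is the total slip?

500 m

dip-slip = throw / sin(dip) = 255 / sin(65.9°) = 279.3 m
net slip = dip-slip / sin(rake) = 279.3 / sin(34°) = 500 m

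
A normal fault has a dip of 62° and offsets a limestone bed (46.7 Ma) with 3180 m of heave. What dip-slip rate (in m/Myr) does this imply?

145 m/Myr

dip-slip = heave / cos(dip) = 3180 m / cos(62°) = 6774 m
rate = 6774 m / 46.7 Ma = 0.000145 m/yr = 145 m/Myr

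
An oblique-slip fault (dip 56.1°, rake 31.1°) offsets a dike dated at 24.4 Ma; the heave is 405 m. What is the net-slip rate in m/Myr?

dip-slip = heave / cos(dip) = 405 / cos(56.1°) = 726.1 m
net slip = dip-slip / sin(rake) = 726.1 / sin(31.1°) = 1406 m
rate = 1406 m / 24.4 Ma = 0.0000576 m/yr = 57.6 m/Myr

57.6 m/Myr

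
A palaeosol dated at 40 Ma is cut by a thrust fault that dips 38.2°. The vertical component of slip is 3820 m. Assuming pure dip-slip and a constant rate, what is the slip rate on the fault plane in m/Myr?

dip-slip = throw / sin(dip) = 3820 m / sin(38.2°) = 6177 m
rate = 6177 m / 40 Ma = 0.000154 m/yr = 154 m/Myr

154 m/Myr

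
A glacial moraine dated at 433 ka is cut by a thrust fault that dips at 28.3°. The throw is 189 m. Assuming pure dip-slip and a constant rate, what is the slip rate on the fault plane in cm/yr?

dip-slip = throw / sin(dip) = 189 m / sin(28.3°) = 398.7 m
rate = 398.7 m / 433 ka = 0.000921 m/yr = 0.0921 cm/yr

0.0921 cm/yr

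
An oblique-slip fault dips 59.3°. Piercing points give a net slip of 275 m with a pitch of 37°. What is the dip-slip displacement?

dip-slip = net slip × sin(rake) = 275 m × sin(37°) = 165 m

165 m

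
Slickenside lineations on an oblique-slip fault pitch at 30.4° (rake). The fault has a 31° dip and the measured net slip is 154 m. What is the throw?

40.1 m

dip-slip = net slip × sin(rake) = 154 m × sin(30.4°) = 77.93 m
throw = dip-slip × sin(dip) = 77.93 × sin(31°) = 40.1 m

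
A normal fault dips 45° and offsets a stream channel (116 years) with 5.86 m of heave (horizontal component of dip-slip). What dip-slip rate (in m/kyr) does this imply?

71.4 m/kyr

dip-slip = heave / cos(dip) = 5.86 m / cos(45°) = 8.287 m
rate = 8.287 m / 116 years = 0.0714 m/yr = 71.4 m/kyr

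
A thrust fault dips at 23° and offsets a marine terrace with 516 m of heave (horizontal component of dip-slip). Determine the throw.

219 m

throw = heave × tan(dip) = 516 × tan(23°) = 219 m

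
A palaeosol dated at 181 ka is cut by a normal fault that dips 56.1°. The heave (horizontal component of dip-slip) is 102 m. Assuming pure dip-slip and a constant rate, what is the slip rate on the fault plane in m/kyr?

dip-slip = heave / cos(dip) = 102 m / cos(56.1°) = 182.9 m
rate = 182.9 m / 181 ka = 0.00101 m/yr = 1.01 m/kyr

1.01 m/kyr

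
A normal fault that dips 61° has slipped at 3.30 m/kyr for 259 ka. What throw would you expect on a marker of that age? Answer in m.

748 m

dip-slip = rate × time = 3.30 m/kyr × 259 ka = 854.7 m
throw = dip-slip × sin(dip) = 854.7 × sin(61°) = 748 m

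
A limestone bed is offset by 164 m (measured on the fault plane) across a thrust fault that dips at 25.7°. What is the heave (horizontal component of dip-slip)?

148 m

heave = dip-slip × cos(dip) = 164 m × cos(25.7°) = 148 m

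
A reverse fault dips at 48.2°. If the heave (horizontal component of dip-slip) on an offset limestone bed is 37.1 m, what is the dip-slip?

dip-slip = heave / cos(dip) = 37.1 / cos(48.2°) = 55.7 m

55.7 m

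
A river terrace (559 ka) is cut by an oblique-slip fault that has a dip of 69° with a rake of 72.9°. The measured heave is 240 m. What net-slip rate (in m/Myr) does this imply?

dip-slip = heave / cos(dip) = 240 / cos(69°) = 669.7 m
net slip = dip-slip / sin(rake) = 669.7 / sin(72.9°) = 700.7 m
rate = 700.7 m / 559 ka = 0.00125 m/yr = 1250 m/Myr

1250 m/Myr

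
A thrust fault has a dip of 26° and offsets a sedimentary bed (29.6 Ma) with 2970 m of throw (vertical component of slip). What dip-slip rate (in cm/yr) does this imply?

dip-slip = throw / sin(dip) = 2970 m / sin(26°) = 6775 m
rate = 6775 m / 29.6 Ma = 0.000229 m/yr = 0.0229 cm/yr

0.0229 cm/yr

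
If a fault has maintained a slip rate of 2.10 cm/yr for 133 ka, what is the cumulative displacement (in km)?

2.79 km

slip = rate × time = 2.10 cm/yr × 133 ka = 2790 m = 2.79 km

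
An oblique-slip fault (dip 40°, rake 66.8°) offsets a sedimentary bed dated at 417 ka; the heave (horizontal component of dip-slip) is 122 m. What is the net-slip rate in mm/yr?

0.416 mm/yr

dip-slip = heave / cos(dip) = 122 / cos(40°) = 159.3 m
net slip = dip-slip / sin(rake) = 159.3 / sin(66.8°) = 173.3 m
rate = 173.3 m / 417 ka = 0.000416 m/yr = 0.416 mm/yr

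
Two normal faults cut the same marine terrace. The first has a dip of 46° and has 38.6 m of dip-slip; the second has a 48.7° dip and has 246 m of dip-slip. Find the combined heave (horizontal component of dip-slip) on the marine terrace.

189 m

heave_A = 38.6 × cos(46°) = 26.81 m
heave_B = 246 × cos(48.7°) = 162.4 m
total = 26.81 + 162.4 = 189 m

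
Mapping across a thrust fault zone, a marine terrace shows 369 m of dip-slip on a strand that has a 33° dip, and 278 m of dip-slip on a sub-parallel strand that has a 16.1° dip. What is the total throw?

278 m

throw_A = 369 × sin(33°) = 201 m
throw_B = 278 × sin(16.1°) = 77.09 m
total = 201 + 77.09 = 278 m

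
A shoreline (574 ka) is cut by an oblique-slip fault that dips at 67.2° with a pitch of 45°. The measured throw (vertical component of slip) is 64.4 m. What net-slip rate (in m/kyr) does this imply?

dip-slip = throw / sin(dip) = 64.4 / sin(67.2°) = 69.86 m
net slip = dip-slip / sin(rake) = 69.86 / sin(45°) = 98.79 m
rate = 98.79 m / 574 ka = 0.000172 m/yr = 0.172 m/kyr

0.172 m/kyr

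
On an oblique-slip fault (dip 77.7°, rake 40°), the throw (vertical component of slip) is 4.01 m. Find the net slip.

6.39 m

dip-slip = throw / sin(dip) = 4.01 / sin(77.7°) = 4.104 m
net slip = dip-slip / sin(rake) = 4.104 / sin(40°) = 6.39 m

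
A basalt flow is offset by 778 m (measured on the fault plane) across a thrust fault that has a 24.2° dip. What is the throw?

throw = dip-slip × sin(dip) = 778 m × sin(24.2°) = 319 m

319 m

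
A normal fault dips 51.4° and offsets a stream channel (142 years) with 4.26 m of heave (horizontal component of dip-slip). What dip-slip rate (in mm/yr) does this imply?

dip-slip = heave / cos(dip) = 4.26 m / cos(51.4°) = 6.828 m
rate = 6.828 m / 142 years = 0.0481 m/yr = 48.1 mm/yr

48.1 mm/yr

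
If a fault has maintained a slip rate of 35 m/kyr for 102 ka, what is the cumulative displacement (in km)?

slip = rate × time = 35 m/kyr × 102 ka = 3570 m = 3.57 km

3.57 km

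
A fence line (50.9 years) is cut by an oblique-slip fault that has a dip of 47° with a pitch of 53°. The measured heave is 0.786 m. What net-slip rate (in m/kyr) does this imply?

28.4 m/kyr

dip-slip = heave / cos(dip) = 0.786 / cos(47°) = 1.152 m
net slip = dip-slip / sin(rake) = 1.152 / sin(53°) = 1.443 m
rate = 1.443 m / 50.9 years = 0.0284 m/yr = 28.4 m/kyr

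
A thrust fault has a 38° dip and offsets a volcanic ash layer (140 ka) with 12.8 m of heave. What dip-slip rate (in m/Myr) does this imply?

dip-slip = heave / cos(dip) = 12.8 m / cos(38°) = 16.24 m
rate = 16.24 m / 140 ka = 0.000116 m/yr = 116 m/Myr

116 m/Myr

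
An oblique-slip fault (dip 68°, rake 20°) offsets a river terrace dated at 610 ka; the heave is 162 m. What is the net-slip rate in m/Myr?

dip-slip = heave / cos(dip) = 162 / cos(68°) = 432.5 m
net slip = dip-slip / sin(rake) = 432.5 / sin(20°) = 1264 m
rate = 1264 m / 610 ka = 0.00207 m/yr = 2070 m/Myr

2070 m/Myr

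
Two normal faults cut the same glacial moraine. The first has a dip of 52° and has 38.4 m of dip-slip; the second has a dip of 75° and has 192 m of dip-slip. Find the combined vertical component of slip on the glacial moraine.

216 m

throw_A = 38.4 × sin(52°) = 30.26 m
throw_B = 192 × sin(75°) = 185.5 m
total = 30.26 + 185.5 = 216 m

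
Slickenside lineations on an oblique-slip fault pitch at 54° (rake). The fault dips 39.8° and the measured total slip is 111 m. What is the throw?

57.5 m

dip-slip = net slip × sin(rake) = 111 m × sin(54°) = 89.80 m
throw = dip-slip × sin(dip) = 89.80 × sin(39.8°) = 57.5 m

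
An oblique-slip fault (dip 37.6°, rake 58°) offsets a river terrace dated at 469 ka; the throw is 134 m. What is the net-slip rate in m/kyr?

0.552 m/kyr

dip-slip = throw / sin(dip) = 134 / sin(37.6°) = 219.6 m
net slip = dip-slip / sin(rake) = 219.6 / sin(58°) = 259 m
rate = 259 m / 469 ka = 0.000552 m/yr = 0.552 m/kyr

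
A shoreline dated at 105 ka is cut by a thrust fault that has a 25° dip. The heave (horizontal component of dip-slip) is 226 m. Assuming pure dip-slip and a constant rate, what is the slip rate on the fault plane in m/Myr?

2370 m/Myr

dip-slip = heave / cos(dip) = 226 m / cos(25°) = 249.4 m
rate = 249.4 m / 105 ka = 0.00237 m/yr = 2370 m/Myr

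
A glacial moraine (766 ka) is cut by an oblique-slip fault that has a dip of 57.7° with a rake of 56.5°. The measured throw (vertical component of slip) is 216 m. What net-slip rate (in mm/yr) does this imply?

0.400 mm/yr

dip-slip = throw / sin(dip) = 216 / sin(57.7°) = 255.5 m
net slip = dip-slip / sin(rake) = 255.5 / sin(56.5°) = 306.4 m
rate = 306.4 m / 766 ka = 0.000400 m/yr = 0.400 mm/yr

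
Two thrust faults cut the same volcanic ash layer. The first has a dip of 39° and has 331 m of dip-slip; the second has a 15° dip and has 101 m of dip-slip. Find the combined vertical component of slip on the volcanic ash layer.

throw_A = 331 × sin(39°) = 208.3 m
throw_B = 101 × sin(15°) = 26.14 m
total = 208.3 + 26.14 = 234 m

234 m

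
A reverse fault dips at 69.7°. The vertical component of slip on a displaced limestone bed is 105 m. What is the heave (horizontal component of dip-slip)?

38.8 m

heave = throw / tan(dip) = 105 / tan(69.7°) = 38.8 m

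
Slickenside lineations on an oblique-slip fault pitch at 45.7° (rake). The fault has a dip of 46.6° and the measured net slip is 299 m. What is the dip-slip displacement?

214 m

dip-slip = net slip × sin(rake) = 299 m × sin(45.7°) = 214 m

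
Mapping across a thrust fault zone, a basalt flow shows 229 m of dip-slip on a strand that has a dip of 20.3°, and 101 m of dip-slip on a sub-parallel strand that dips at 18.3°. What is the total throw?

throw_A = 229 × sin(20.3°) = 79.45 m
throw_B = 101 × sin(18.3°) = 31.71 m
total = 79.45 + 31.71 = 111 m

111 m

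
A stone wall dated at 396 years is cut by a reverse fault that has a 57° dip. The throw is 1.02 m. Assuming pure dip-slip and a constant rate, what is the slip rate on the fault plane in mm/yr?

3.07 mm/yr

dip-slip = throw / sin(dip) = 1.02 m / sin(57°) = 1.216 m
rate = 1.216 m / 396 years = 0.00307 m/yr = 3.07 mm/yr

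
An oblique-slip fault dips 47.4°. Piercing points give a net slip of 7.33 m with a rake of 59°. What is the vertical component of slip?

dip-slip = net slip × sin(rake) = 7.33 m × sin(59°) = 6.283 m
throw = dip-slip × sin(dip) = 6.283 × sin(47.4°) = 4.62 m

4.62 m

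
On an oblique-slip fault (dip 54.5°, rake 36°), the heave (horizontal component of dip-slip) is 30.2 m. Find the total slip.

dip-slip = heave / cos(dip) = 30.2 / cos(54.5°) = 52.01 m
net slip = dip-slip / sin(rake) = 52.01 / sin(36°) = 88.5 m

88.5 m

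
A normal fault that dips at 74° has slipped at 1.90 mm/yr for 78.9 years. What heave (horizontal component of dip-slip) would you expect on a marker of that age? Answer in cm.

dip-slip = rate × time = 1.90 mm/yr × 78.9 years = 0.1499 m
heave = dip-slip × cos(dip) = 0.1499 × cos(74°) = 0.0413 m = 4.13 cm

4.13 cm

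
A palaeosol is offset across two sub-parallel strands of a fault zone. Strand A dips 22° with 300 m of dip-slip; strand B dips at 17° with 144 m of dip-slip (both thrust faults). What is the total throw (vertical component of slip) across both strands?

throw_A = 300 × sin(22°) = 112.4 m
throw_B = 144 × sin(17°) = 42.10 m
total = 112.4 + 42.10 = 154 m

154 m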